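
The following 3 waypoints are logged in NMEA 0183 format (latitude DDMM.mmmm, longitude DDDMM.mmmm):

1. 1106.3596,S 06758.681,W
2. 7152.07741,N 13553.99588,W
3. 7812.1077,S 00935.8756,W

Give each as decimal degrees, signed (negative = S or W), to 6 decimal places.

1. -11.105993, -67.978017
2. 71.867957, -135.899931
3. -78.201795, -9.597927

Point 1:
  Lat: split at 2 digits → 11° and 6.3596′; 11 + 6.3596/60 = 11.1059933
  hemisphere S, so the sign is −
  λ: split at 3 digits → 067° and 58.681′; 67 + 58.681/60 = 67.9780167
  W ⇒ negate
Point 2:
  Lat: split at 2 digits → 71° and 52.07741′; 71 + 52.07741/60 = 71.8679568
  N ⇒ keep positive
  λ: split at 3 digits → 135° and 53.99588′; 135 + 53.99588/60 = 135.8999313
  W ⇒ negate
Point 3:
  Latitude: degrees = first 2 digits = 78, minutes = 12.1077; 78 + 12.1077/60 = 78.2017950
  hemisphere S, so the sign is −
  Lon: split at 3 digits → 009° and 35.8756′; 9 + 35.8756/60 = 9.5979267
  W → negative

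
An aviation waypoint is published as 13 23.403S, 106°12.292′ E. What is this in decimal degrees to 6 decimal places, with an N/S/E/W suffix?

13.390050° S, 106.204867° E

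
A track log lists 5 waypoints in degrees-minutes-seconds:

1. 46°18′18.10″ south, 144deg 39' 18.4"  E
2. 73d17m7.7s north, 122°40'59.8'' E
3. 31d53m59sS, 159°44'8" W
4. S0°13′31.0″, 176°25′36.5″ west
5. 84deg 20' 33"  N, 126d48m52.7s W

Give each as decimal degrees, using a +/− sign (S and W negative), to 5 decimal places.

1. -46.30503, 144.65511
2. 73.28547, 122.68328
3. -31.89972, -159.73556
4. -0.22528, -176.42681
5. 84.34250, -126.81464

Point 1:
  Latitude: 46° + 18/60 + 18.1/3600 = 46 + 0.300000 + 0.005028 = 46.305028
  S ⇒ negate
  Lon: 144 + 39/60 + 18.4/3600 = 144.655111
  E ⇒ keep positive
Point 2:
  Latitude: 73° + 17/60 + 7.7/3600 = 73 + 0.283333 + 0.002139 = 73.285472
  N → positive
  Lon: 122 + 40/60 + 59.8/3600 = 122.683278
  E → positive
Point 3:
  Lat: 53′ + 59″ = 53.98333′; 31 + 53.98333/60 = 31.899722
  hemisphere S, so the sign is −
  Lon: 44′ + 8″ = 44.13333′; 159 + 44.13333/60 = 159.735556
  W → negative
Point 4:
  Latitude: 0° + 13/60 + 31/3600 = 0 + 0.216667 + 0.008611 = 0.225278
  S ⇒ negate
  λ: 176° + 25/60 + 36.5/3600 = 176 + 0.416667 + 0.010139 = 176.426806
  hemisphere W, so the sign is −
Point 5:
  Lat: 20′ + 33″ = 20.55000′; 84 + 20.55000/60 = 84.342500
  N → positive
  Longitude: 126 + 48/60 + 52.7/3600 = 126.814639
  hemisphere W, so the sign is −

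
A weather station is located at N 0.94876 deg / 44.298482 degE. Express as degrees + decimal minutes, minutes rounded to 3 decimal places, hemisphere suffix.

0° 56.926′ N, 44° 17.909′ E

Latitude: minutes = (0.948760 − 0) × 60 = 56.92560
λ: fractional part 0.298482 → 17.90892 minutes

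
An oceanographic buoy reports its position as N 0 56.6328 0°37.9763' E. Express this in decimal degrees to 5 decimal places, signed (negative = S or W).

0.94388, 0.63294

Latitude: 56.6328′ = 0.943880°; total 0.943880
N ⇒ keep positive
Longitude: 37.9763′ = 0.632938°; total 0.632938
E ⇒ keep positive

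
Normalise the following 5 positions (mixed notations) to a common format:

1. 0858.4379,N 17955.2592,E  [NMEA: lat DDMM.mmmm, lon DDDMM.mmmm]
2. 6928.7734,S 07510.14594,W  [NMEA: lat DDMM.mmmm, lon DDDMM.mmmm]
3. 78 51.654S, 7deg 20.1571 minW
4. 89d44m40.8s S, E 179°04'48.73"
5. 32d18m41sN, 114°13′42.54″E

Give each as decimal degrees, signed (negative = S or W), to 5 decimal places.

Point 1:
  Latitude: split at 2 digits → 08° and 58.4379′; 8 + 58.4379/60 = 8.973965
  N ⇒ keep positive
  Longitude: split at 3 digits → 179° and 55.2592′; 179 + 55.2592/60 = 179.920987
  E → positive
Point 2:
  Latitude: degrees = first 2 digits = 69, minutes = 28.7734; 69 + 28.7734/60 = 69.479557
  S → negative
  λ: degrees = first 3 digits = 75, minutes = 10.14594; 75 + 10.14594/60 = 75.169099
  hemisphere W, so the sign is −
Point 3:
  Latitude: 78 + 51.654/60 = 78.860900
  S → negative
  λ: 7 + 20.1571/60 = 7.335952
  W ⇒ negate
Point 4:
  φ: 89° + 44/60 + 40.8/3600 = 89 + 0.733333 + 0.011333 = 89.744667
  hemisphere S, so the sign is −
  λ: 4′ + 48.73″ = 4.81217′; 179 + 4.81217/60 = 179.080203
  E → positive
Point 5:
  Lat: 18′ + 41″ = 18.68333′; 32 + 18.68333/60 = 32.311389
  N ⇒ keep positive
  Longitude: 114 + 13/60 + 42.54/3600 = 114.228483
  E ⇒ keep positive

1. 8.97397, 179.92099
2. -69.47956, -75.16910
3. -78.86090, -7.33595
4. -89.74467, 179.08020
5. 32.31139, 114.22848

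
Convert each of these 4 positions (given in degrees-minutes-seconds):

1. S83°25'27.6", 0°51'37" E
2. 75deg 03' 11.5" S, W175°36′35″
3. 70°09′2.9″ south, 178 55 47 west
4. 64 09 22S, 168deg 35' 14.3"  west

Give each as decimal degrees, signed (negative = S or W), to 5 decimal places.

1. -83.42433, 0.86028
2. -75.05319, -175.60972
3. -70.15081, -178.92972
4. -64.15611, -168.58731

Point 1:
  Lat: 83° + 25/60 + 27.6/3600 = 83 + 0.416667 + 0.007667 = 83.424333
  S ⇒ negate
  Longitude: 0° + 51/60 + 37/3600 = 0 + 0.850000 + 0.010278 = 0.860278
  E → positive
Point 2:
  φ: 3′ + 11.5″ = 3.19167′; 75 + 3.19167/60 = 75.053194
  S ⇒ negate
  λ: 175° + 36/60 + 35/3600 = 175 + 0.600000 + 0.009722 = 175.609722
  hemisphere W, so the sign is −
Point 3:
  Latitude: 9′ + 2.9″ = 9.04833′; 70 + 9.04833/60 = 70.150806
  S ⇒ negate
  λ: 55′ + 47″ = 55.78333′; 178 + 55.78333/60 = 178.929722
  W ⇒ negate
Point 4:
  φ: 64° + 9/60 + 22/3600 = 64 + 0.150000 + 0.006111 = 64.156111
  hemisphere S, so the sign is −
  λ: 35′ + 14.3″ = 35.23833′; 168 + 35.23833/60 = 168.587306
  W ⇒ negate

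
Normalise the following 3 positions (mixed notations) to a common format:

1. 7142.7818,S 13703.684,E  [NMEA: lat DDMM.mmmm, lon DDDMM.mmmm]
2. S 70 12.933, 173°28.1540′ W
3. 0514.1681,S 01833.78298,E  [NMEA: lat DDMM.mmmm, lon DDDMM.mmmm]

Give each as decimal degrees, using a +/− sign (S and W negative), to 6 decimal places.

1. -71.713030, 137.061400
2. -70.215550, -173.469233
3. -5.236135, 18.563050

Point 1:
  φ: degrees = first 2 digits = 71, minutes = 42.7818; 71 + 42.7818/60 = 71.7130300
  S ⇒ negate
  Longitude: split at 3 digits → 137° and 3.684′; 137 + 3.684/60 = 137.0614000
  E → positive
Point 2:
  Latitude: 12.933′ = 0.215550°; total 70.2155500
  hemisphere S, so the sign is −
  Longitude: 28.154′ = 0.469233°; total 173.4692333
  W → negative
Point 3:
  φ: degrees = first 2 digits = 5, minutes = 14.1681; 5 + 14.1681/60 = 5.2361350
  hemisphere S, so the sign is −
  Longitude: degrees = first 3 digits = 18, minutes = 33.78298; 18 + 33.78298/60 = 18.5630497
  E ⇒ keep positive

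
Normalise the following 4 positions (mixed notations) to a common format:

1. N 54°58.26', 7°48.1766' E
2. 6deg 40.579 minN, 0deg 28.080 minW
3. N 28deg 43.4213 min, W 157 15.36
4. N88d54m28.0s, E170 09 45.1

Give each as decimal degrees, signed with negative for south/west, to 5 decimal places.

1. 54.97100, 7.80294
2. 6.67632, -0.46800
3. 28.72369, -157.25600
4. 88.90778, 170.16253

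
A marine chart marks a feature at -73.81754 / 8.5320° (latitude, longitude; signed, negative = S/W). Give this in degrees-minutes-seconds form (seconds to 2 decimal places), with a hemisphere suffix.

Latitude is negative → S; |value| = 73.817540
φ: 0.817540 × 60 = 49.05240′ → 49′, remainder × 60 = 3.1440″
Lon: 0.532000° → 31.92000′; 0.92000 × 60 = 55.2000″

73°49′3.14″ S, 8°31′55.20″ E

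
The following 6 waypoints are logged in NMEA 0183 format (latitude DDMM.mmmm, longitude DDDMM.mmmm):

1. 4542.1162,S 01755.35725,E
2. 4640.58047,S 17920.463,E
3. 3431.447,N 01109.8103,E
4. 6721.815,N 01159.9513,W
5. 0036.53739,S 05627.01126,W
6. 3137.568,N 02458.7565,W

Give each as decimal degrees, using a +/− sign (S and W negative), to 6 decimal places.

1. -45.701937, 17.922621
2. -46.676341, 179.341050
3. 34.524117, 11.163505
4. 67.363583, -11.999188
5. -0.608957, -56.450188
6. 31.626133, -24.979275

Point 1:
  φ: degrees = first 2 digits = 45, minutes = 42.1162; 45 + 42.1162/60 = 45.7019367
  S → negative
  λ: split at 3 digits → 017° and 55.35725′; 17 + 55.35725/60 = 17.9226208
  E ⇒ keep positive
Point 2:
  Lat: degrees = first 2 digits = 46, minutes = 40.58047; 46 + 40.58047/60 = 46.6763412
  S → negative
  Lon: split at 3 digits → 179° and 20.463′; 179 + 20.463/60 = 179.3410500
  E → positive
Point 3:
  Latitude: degrees = first 2 digits = 34, minutes = 31.447; 34 + 31.447/60 = 34.5241167
  N → positive
  λ: split at 3 digits → 011° and 9.8103′; 11 + 9.8103/60 = 11.1635050
  E → positive
Point 4:
  φ: split at 2 digits → 67° and 21.815′; 67 + 21.815/60 = 67.3635833
  N → positive
  Lon: split at 3 digits → 011° and 59.9513′; 11 + 59.9513/60 = 11.9991883
  W → negative
Point 5:
  φ: split at 2 digits → 00° and 36.53739′; 0 + 36.53739/60 = 0.6089565
  S → negative
  λ: degrees = first 3 digits = 56, minutes = 27.01126; 56 + 27.01126/60 = 56.4501877
  W ⇒ negate
Point 6:
  Lat: degrees = first 2 digits = 31, minutes = 37.568; 31 + 37.568/60 = 31.6261333
  N → positive
  Longitude: split at 3 digits → 024° and 58.7565′; 24 + 58.7565/60 = 24.9792750
  hemisphere W, so the sign is −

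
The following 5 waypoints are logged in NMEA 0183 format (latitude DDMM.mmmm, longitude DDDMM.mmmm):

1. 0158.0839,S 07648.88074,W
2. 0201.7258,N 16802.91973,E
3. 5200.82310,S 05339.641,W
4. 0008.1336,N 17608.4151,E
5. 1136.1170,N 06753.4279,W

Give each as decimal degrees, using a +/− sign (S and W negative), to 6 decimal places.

1. -1.968065, -76.814679
2. 2.028763, 168.048662
3. -52.013718, -53.660683
4. 0.135560, 176.140252
5. 11.601950, -67.890465

Point 1:
  Lat: split at 2 digits → 01° and 58.0839′; 1 + 58.0839/60 = 1.9680650
  hemisphere S, so the sign is −
  Lon: degrees = first 3 digits = 76, minutes = 48.88074; 76 + 48.88074/60 = 76.8146790
  W → negative
Point 2:
  Lat: split at 2 digits → 02° and 1.7258′; 2 + 1.7258/60 = 2.0287633
  N ⇒ keep positive
  Longitude: degrees = first 3 digits = 168, minutes = 2.91973; 168 + 2.91973/60 = 168.0486622
  E ⇒ keep positive
Point 3:
  Lat: split at 2 digits → 52° and 0.8231′; 52 + 0.8231/60 = 52.0137183
  S ⇒ negate
  Lon: split at 3 digits → 053° and 39.641′; 53 + 39.641/60 = 53.6606833
  hemisphere W, so the sign is −
Point 4:
  Latitude: degrees = first 2 digits = 0, minutes = 8.1336; 0 + 8.1336/60 = 0.1355600
  N → positive
  Longitude: degrees = first 3 digits = 176, minutes = 8.4151; 176 + 8.4151/60 = 176.1402517
  E ⇒ keep positive
Point 5:
  Latitude: degrees = first 2 digits = 11, minutes = 36.117; 11 + 36.117/60 = 11.6019500
  N → positive
  Longitude: degrees = first 3 digits = 67, minutes = 53.4279; 67 + 53.4279/60 = 67.8904650
  W → negative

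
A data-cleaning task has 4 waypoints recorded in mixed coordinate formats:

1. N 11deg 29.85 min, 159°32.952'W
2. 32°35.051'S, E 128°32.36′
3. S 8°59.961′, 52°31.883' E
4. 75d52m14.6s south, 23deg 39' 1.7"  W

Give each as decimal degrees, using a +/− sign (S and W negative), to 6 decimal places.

1. 11.497500, -159.549200
2. -32.584183, 128.539333
3. -8.999350, 52.531383
4. -75.870722, -23.650472

Point 1:
  φ: 11 + 29.85/60 = 11.4975000
  N → positive
  λ: 159 + 32.952/60 = 159.5492000
  hemisphere W, so the sign is −
Point 2:
  φ: 32 + 35.051/60 = 32.5841833
  hemisphere S, so the sign is −
  Longitude: 128 + 32.36/60 = 128.5393333
  E ⇒ keep positive
Point 3:
  Lat: 8 + 59.961/60 = 8.9993500
  hemisphere S, so the sign is −
  Lon: 31.883′ = 0.531383°; total 52.5313833
  E → positive
Point 4:
  Latitude: 75° + 52/60 + 14.6/3600 = 75 + 0.866667 + 0.004056 = 75.8707222
  S → negative
  λ: 39′ + 1.7″ = 39.02833′; 23 + 39.02833/60 = 23.6504722
  W → negative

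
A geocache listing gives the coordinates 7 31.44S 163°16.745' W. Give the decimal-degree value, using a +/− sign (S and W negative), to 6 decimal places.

Lat: 7 + 31.44/60 = 7.5240000
S ⇒ negate
λ: 163 + 16.745/60 = 163.2790833
W ⇒ negate

-7.524000, -163.279083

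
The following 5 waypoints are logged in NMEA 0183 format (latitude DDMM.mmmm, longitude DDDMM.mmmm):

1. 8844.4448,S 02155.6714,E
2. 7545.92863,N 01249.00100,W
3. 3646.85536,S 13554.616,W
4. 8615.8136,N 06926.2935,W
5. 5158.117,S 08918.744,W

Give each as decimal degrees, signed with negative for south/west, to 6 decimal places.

1. -88.740747, 21.927857
2. 75.765477, -12.816683
3. -36.780923, -135.910267
4. 86.263560, -69.438225
5. -51.968617, -89.312400

Point 1:
  φ: split at 2 digits → 88° and 44.4448′; 88 + 44.4448/60 = 88.7407467
  S ⇒ negate
  Lon: degrees = first 3 digits = 21, minutes = 55.6714; 21 + 55.6714/60 = 21.9278567
  E → positive
Point 2:
  Latitude: degrees = first 2 digits = 75, minutes = 45.92863; 75 + 45.92863/60 = 75.7654772
  N ⇒ keep positive
  Lon: degrees = first 3 digits = 12, minutes = 49.001; 12 + 49.001/60 = 12.8166833
  W → negative
Point 3:
  Lat: degrees = first 2 digits = 36, minutes = 46.85536; 36 + 46.85536/60 = 36.7809227
  S ⇒ negate
  λ: split at 3 digits → 135° and 54.616′; 135 + 54.616/60 = 135.9102667
  W ⇒ negate
Point 4:
  Lat: split at 2 digits → 86° and 15.8136′; 86 + 15.8136/60 = 86.2635600
  N ⇒ keep positive
  λ: degrees = first 3 digits = 69, minutes = 26.2935; 69 + 26.2935/60 = 69.4382250
  W → negative
Point 5:
  φ: split at 2 digits → 51° and 58.117′; 51 + 58.117/60 = 51.9686167
  S ⇒ negate
  Lon: split at 3 digits → 089° and 18.744′; 89 + 18.744/60 = 89.3124000
  hemisphere W, so the sign is −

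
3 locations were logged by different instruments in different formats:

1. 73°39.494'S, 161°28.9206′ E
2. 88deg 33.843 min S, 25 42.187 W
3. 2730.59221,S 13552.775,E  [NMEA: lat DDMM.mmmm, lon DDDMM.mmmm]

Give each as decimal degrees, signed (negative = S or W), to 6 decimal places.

Point 1:
  Lat: 39.494′ = 0.658233°; total 73.6582333
  S → negative
  λ: 161 + 28.9206/60 = 161.4820100
  E → positive
Point 2:
  Lat: 33.843′ = 0.564050°; total 88.5640500
  S ⇒ negate
  Lon: 42.187′ = 0.703117°; total 25.7031167
  hemisphere W, so the sign is −
Point 3:
  φ: split at 2 digits → 27° and 30.59221′; 27 + 30.59221/60 = 27.5098702
  S → negative
  Lon: split at 3 digits → 135° and 52.775′; 135 + 52.775/60 = 135.8795833
  E → positive

1. -73.658233, 161.482010
2. -88.564050, -25.703117
3. -27.509870, 135.879583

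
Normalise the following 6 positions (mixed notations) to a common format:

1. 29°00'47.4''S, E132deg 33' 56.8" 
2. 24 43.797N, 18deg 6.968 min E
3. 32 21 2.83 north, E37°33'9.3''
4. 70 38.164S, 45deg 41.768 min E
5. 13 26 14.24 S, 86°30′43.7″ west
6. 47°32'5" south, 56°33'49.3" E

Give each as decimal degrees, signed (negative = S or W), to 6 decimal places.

1. -29.013167, 132.565778
2. 24.729950, 18.116133
3. 32.350786, 37.552583
4. -70.636067, 45.696133
5. -13.437289, -86.512139
6. -47.534722, 56.563694

Point 1:
  Lat: 0′ + 47.4″ = 0.79000′; 29 + 0.79000/60 = 29.0131667
  hemisphere S, so the sign is −
  λ: 132° + 33/60 + 56.8/3600 = 132 + 0.550000 + 0.015778 = 132.5657778
  E ⇒ keep positive
Point 2:
  Lat: 24 + 43.797/60 = 24.7299500
  N → positive
  λ: 6.968′ = 0.116133°; total 18.1161333
  E → positive
Point 3:
  φ: 21′ + 2.83″ = 21.04717′; 32 + 21.04717/60 = 32.3507861
  N ⇒ keep positive
  Longitude: 37 + 33/60 + 9.3/3600 = 37.5525833
  E → positive
Point 4:
  φ: 38.164′ = 0.636067°; total 70.6360667
  S → negative
  Lon: 41.768′ = 0.696133°; total 45.6961333
  E → positive
Point 5:
  Latitude: 13° + 26/60 + 14.24/3600 = 13 + 0.433333 + 0.003956 = 13.4372889
  hemisphere S, so the sign is −
  λ: 30′ + 43.7″ = 30.72833′; 86 + 30.72833/60 = 86.5121389
  W → negative
Point 6:
  Latitude: 47 + 32/60 + 5/3600 = 47.5347222
  S → negative
  Lon: 56° + 33/60 + 49.3/3600 = 56 + 0.550000 + 0.013694 = 56.5636944
  E → positive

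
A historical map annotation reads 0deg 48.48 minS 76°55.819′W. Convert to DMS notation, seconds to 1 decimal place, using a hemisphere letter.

0°48′28.8″ S, 76°55′49.1″ W

Lat: fractional minutes 0.48000 × 60 = 28.800″
Lon: fractional minutes 0.81900 × 60 = 49.140″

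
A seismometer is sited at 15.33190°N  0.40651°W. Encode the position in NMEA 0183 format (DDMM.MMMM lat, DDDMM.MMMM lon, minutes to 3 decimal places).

1519.914,N / 00024.391,W

Lat: 15° + 0.331900 × 60 = 15° 19.91400′
Longitude: 0° + 0.406510 × 60 = 0° 24.39060′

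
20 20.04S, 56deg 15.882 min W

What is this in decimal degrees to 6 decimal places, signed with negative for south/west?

Lat: 20.04′ = 0.334000°; total 20.3340000
S → negative
Longitude: 15.882′ = 0.264700°; total 56.2647000
W ⇒ negate

-20.334000, -56.264700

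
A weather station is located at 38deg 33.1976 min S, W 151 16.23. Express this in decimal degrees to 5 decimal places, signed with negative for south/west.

-38.55329, -151.27050

Latitude: 38 + 33.1976/60 = 38.553293
S ⇒ negate
λ: 16.23′ = 0.270500°; total 151.270500
W → negative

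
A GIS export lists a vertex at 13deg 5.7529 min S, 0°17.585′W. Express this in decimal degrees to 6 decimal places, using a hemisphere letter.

φ: 5.7529′ = 0.095882°; total 13.0958817
λ: 0 + 17.585/60 = 0.2930833

13.095882° S, 0.293083° W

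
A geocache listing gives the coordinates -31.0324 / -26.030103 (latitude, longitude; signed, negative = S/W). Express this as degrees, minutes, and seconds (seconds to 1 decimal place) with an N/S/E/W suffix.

31°01′56.6″ S, 26°01′48.4″ W

Latitude is negative → S; |value| = 31.032400
Latitude: 0.032400 × 60 = 1.94400′ → 1′, remainder × 60 = 56.640″
Longitude is negative → W; |value| = 26.030103
λ: whole degrees 26; 1.80618′ → 1′ and 48.371″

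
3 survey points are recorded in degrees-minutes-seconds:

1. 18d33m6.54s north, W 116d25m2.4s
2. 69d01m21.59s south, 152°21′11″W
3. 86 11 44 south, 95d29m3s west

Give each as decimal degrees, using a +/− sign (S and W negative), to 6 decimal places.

Point 1:
  Lat: 18° + 33/60 + 6.54/3600 = 18 + 0.550000 + 0.001817 = 18.5518167
  N ⇒ keep positive
  λ: 25′ + 2.4″ = 25.04000′; 116 + 25.04000/60 = 116.4173333
  W → negative
Point 2:
  φ: 1′ + 21.59″ = 1.35983′; 69 + 1.35983/60 = 69.0226639
  S → negative
  Longitude: 21′ + 11″ = 21.18333′; 152 + 21.18333/60 = 152.3530556
  W → negative
Point 3:
  φ: 11′ + 44″ = 11.73333′; 86 + 11.73333/60 = 86.1955556
  S ⇒ negate
  λ: 95 + 29/60 + 3/3600 = 95.4841667
  hemisphere W, so the sign is −

1. 18.551817, -116.417333
2. -69.022664, -152.353056
3. -86.195556, -95.484167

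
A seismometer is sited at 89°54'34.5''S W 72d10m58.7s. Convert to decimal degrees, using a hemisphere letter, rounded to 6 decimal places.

Latitude: 89° + 54/60 + 34.5/3600 = 89 + 0.900000 + 0.009583 = 89.9095833
λ: 72 + 10/60 + 58.7/3600 = 72.1829722

89.909583° S, 72.182972° W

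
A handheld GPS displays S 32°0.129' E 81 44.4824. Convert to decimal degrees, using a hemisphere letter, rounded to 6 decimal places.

32.002150° S, 81.741373° E

Lat: 0.129′ = 0.002150°; total 32.0021500
Lon: 81 + 44.4824/60 = 81.7413733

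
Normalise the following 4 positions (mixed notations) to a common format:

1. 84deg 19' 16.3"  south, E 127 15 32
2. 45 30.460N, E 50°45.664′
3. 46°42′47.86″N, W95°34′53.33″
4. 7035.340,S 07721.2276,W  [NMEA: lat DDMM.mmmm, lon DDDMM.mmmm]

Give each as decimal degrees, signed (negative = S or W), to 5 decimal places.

1. -84.32119, 127.25889
2. 45.50767, 50.76107
3. 46.71329, -95.58148
4. -70.58900, -77.35379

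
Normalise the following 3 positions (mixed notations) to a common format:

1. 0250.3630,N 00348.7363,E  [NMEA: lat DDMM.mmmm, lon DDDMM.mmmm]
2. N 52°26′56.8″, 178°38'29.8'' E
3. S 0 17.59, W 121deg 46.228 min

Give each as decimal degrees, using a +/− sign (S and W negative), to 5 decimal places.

Point 1:
  φ: split at 2 digits → 02° and 50.363′; 2 + 50.363/60 = 2.839383
  N → positive
  λ: split at 3 digits → 003° and 48.7363′; 3 + 48.7363/60 = 3.812272
  E → positive
Point 2:
  Latitude: 52° + 26/60 + 56.8/3600 = 52 + 0.433333 + 0.015778 = 52.449111
  N → positive
  Lon: 178 + 38/60 + 29.8/3600 = 178.641611
  E → positive
Point 3:
  Latitude: 17.59′ = 0.293167°; total 0.293167
  S → negative
  λ: 46.228′ = 0.770467°; total 121.770467
  W → negative

1. 2.83938, 3.81227
2. 52.44911, 178.64161
3. -0.29317, -121.77047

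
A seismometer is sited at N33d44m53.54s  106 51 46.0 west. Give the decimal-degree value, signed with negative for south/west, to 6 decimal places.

Latitude: 33° + 44/60 + 53.54/3600 = 33 + 0.733333 + 0.014872 = 33.7482056
N ⇒ keep positive
Longitude: 106° + 51/60 + 46/3600 = 106 + 0.850000 + 0.012778 = 106.8627778
W → negative

33.748206, -106.862778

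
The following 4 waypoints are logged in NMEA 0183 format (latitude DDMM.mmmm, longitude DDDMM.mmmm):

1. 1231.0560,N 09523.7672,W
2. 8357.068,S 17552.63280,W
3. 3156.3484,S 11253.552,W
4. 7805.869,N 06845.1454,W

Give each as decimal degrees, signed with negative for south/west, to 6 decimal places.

1. 12.517600, -95.396120
2. -83.951133, -175.877213
3. -31.939140, -112.892533
4. 78.097817, -68.752423

Point 1:
  Lat: degrees = first 2 digits = 12, minutes = 31.056; 12 + 31.056/60 = 12.5176000
  N ⇒ keep positive
  λ: degrees = first 3 digits = 95, minutes = 23.7672; 95 + 23.7672/60 = 95.3961200
  W → negative
Point 2:
  Lat: split at 2 digits → 83° and 57.068′; 83 + 57.068/60 = 83.9511333
  hemisphere S, so the sign is −
  λ: split at 3 digits → 175° and 52.6328′; 175 + 52.6328/60 = 175.8772133
  W ⇒ negate
Point 3:
  Latitude: split at 2 digits → 31° and 56.3484′; 31 + 56.3484/60 = 31.9391400
  hemisphere S, so the sign is −
  Longitude: degrees = first 3 digits = 112, minutes = 53.552; 112 + 53.552/60 = 112.8925333
  W → negative
Point 4:
  Latitude: degrees = first 2 digits = 78, minutes = 5.869; 78 + 5.869/60 = 78.0978167
  N → positive
  Lon: degrees = first 3 digits = 68, minutes = 45.1454; 68 + 45.1454/60 = 68.7524233
  W → negative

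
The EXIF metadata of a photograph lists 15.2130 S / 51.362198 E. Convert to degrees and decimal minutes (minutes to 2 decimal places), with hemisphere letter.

15° 12.78′ S, 51° 21.73′ E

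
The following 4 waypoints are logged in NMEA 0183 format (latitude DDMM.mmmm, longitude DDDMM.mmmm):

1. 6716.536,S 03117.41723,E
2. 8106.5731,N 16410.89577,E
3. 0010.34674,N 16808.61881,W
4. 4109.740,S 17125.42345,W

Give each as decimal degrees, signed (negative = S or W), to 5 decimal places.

Point 1:
  φ: split at 2 digits → 67° and 16.536′; 67 + 16.536/60 = 67.275600
  S → negative
  λ: degrees = first 3 digits = 31, minutes = 17.41723; 31 + 17.41723/60 = 31.290287
  E → positive
Point 2:
  Lat: split at 2 digits → 81° and 6.5731′; 81 + 6.5731/60 = 81.109552
  N → positive
  Longitude: split at 3 digits → 164° and 10.89577′; 164 + 10.89577/60 = 164.181596
  E ⇒ keep positive
Point 3:
  Latitude: degrees = first 2 digits = 0, minutes = 10.34674; 0 + 10.34674/60 = 0.172446
  N ⇒ keep positive
  Longitude: degrees = first 3 digits = 168, minutes = 8.61881; 168 + 8.61881/60 = 168.143647
  W ⇒ negate
Point 4:
  φ: split at 2 digits → 41° and 9.74′; 41 + 9.74/60 = 41.162333
  hemisphere S, so the sign is −
  Lon: degrees = first 3 digits = 171, minutes = 25.42345; 171 + 25.42345/60 = 171.423724
  W ⇒ negate

1. -67.27560, 31.29029
2. 81.10955, 164.18160
3. 0.17245, -168.14365
4. -41.16233, -171.42372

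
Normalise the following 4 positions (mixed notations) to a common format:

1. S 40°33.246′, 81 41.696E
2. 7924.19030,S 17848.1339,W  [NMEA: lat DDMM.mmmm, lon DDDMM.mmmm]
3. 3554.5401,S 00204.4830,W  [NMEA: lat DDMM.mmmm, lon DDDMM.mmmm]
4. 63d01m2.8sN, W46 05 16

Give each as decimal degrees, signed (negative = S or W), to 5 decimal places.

Point 1:
  Lat: 40 + 33.246/60 = 40.554100
  S ⇒ negate
  Longitude: 81 + 41.696/60 = 81.694933
  E ⇒ keep positive
Point 2:
  Lat: degrees = first 2 digits = 79, minutes = 24.1903; 79 + 24.1903/60 = 79.403172
  hemisphere S, so the sign is −
  λ: split at 3 digits → 178° and 48.1339′; 178 + 48.1339/60 = 178.802232
  W → negative
Point 3:
  φ: split at 2 digits → 35° and 54.5401′; 35 + 54.5401/60 = 35.909002
  hemisphere S, so the sign is −
  Lon: degrees = first 3 digits = 2, minutes = 4.483; 2 + 4.483/60 = 2.074717
  hemisphere W, so the sign is −
Point 4:
  Latitude: 63° + 1/60 + 2.8/3600 = 63 + 0.016667 + 0.000778 = 63.017444
  N → positive
  Lon: 46° + 5/60 + 16/3600 = 46 + 0.083333 + 0.004444 = 46.087778
  hemisphere W, so the sign is −

1. -40.55410, 81.69493
2. -79.40317, -178.80223
3. -35.90900, -2.07472
4. 63.01744, -46.08778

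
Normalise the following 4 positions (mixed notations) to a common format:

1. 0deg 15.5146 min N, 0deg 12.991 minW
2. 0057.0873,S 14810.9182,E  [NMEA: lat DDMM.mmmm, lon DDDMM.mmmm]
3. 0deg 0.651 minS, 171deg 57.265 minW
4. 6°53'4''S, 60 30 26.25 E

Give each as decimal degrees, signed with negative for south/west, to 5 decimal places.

1. 0.25858, -0.21652
2. -0.95146, 148.18197
3. -0.01085, -171.95442
4. -6.88444, 60.50729

Point 1:
  Lat: 15.5146′ = 0.258577°; total 0.258577
  N → positive
  Lon: 0 + 12.991/60 = 0.216517
  W ⇒ negate
Point 2:
  Latitude: split at 2 digits → 00° and 57.0873′; 0 + 57.0873/60 = 0.951455
  S → negative
  Longitude: split at 3 digits → 148° and 10.9182′; 148 + 10.9182/60 = 148.181970
  E ⇒ keep positive
Point 3:
  Lat: 0 + 0.651/60 = 0.010850
  hemisphere S, so the sign is −
  Longitude: 171 + 57.265/60 = 171.954417
  hemisphere W, so the sign is −
Point 4:
  Latitude: 6° + 53/60 + 4/3600 = 6 + 0.883333 + 0.001111 = 6.884444
  hemisphere S, so the sign is −
  Longitude: 60 + 30/60 + 26.25/3600 = 60.507292
  E ⇒ keep positive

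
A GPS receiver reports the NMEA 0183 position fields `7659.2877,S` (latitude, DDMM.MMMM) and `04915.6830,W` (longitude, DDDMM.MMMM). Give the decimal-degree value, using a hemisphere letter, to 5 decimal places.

76.98813° S, 49.26138° W

φ: split at 2 digits → 76° and 59.2877′; 76 + 59.2877/60 = 76.988128
λ: degrees = first 3 digits = 49, minutes = 15.683; 49 + 15.683/60 = 49.261383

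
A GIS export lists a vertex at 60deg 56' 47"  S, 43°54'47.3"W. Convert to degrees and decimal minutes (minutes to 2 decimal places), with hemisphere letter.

60° 56.78′ S, 43° 54.79′ W

Lat: 56 + 47/60 = 56.7833′
Longitude: 54 + 47.3/60 = 54.7883′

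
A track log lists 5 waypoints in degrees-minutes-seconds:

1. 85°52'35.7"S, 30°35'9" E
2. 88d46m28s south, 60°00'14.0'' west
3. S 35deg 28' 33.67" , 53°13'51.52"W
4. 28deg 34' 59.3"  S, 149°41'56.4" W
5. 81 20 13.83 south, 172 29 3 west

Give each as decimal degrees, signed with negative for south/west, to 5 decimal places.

1. -85.87658, 30.58583
2. -88.77444, -60.00389
3. -35.47602, -53.23098
4. -28.58314, -149.69900
5. -81.33718, -172.48417

Point 1:
  Latitude: 85° + 52/60 + 35.7/3600 = 85 + 0.866667 + 0.009917 = 85.876583
  S ⇒ negate
  λ: 35′ + 9″ = 35.15000′; 30 + 35.15000/60 = 30.585833
  E → positive
Point 2:
  Lat: 88° + 46/60 + 28/3600 = 88 + 0.766667 + 0.007778 = 88.774444
  S ⇒ negate
  λ: 0′ + 14″ = 0.23333′; 60 + 0.23333/60 = 60.003889
  W → negative
Point 3:
  φ: 35° + 28/60 + 33.67/3600 = 35 + 0.466667 + 0.009353 = 35.476019
  S → negative
  Lon: 53 + 13/60 + 51.52/3600 = 53.230978
  hemisphere W, so the sign is −
Point 4:
  φ: 28 + 34/60 + 59.3/3600 = 28.583139
  S → negative
  λ: 149 + 41/60 + 56.4/3600 = 149.699000
  W → negative
Point 5:
  Latitude: 81 + 20/60 + 13.83/3600 = 81.337175
  hemisphere S, so the sign is −
  λ: 172° + 29/60 + 3/3600 = 172 + 0.483333 + 0.000833 = 172.484167
  W ⇒ negate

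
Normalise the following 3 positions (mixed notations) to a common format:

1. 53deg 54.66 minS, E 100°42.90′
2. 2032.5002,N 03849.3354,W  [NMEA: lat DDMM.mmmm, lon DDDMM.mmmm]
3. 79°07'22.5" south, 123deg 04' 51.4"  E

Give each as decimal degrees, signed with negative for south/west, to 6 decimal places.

1. -53.911000, 100.715000
2. 20.541670, -38.822257
3. -79.122917, 123.080944

Point 1:
  Lat: 54.66′ = 0.911000°; total 53.9110000
  S ⇒ negate
  Longitude: 42.9′ = 0.715000°; total 100.7150000
  E → positive
Point 2:
  φ: degrees = first 2 digits = 20, minutes = 32.5002; 20 + 32.5002/60 = 20.5416700
  N → positive
  Lon: degrees = first 3 digits = 38, minutes = 49.3354; 38 + 49.3354/60 = 38.8222567
  hemisphere W, so the sign is −
Point 3:
  Latitude: 79 + 7/60 + 22.5/3600 = 79.1229167
  S ⇒ negate
  Lon: 123° + 4/60 + 51.4/3600 = 123 + 0.066667 + 0.014278 = 123.0809444
  E ⇒ keep positive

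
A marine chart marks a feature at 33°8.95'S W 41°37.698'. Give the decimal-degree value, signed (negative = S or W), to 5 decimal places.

-33.14917, -41.62830

φ: 8.95′ = 0.149167°; total 33.149167
S ⇒ negate
λ: 37.698′ = 0.628300°; total 41.628300
hemisphere W, so the sign is −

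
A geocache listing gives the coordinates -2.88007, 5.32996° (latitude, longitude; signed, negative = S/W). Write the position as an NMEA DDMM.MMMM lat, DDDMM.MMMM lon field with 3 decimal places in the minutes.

0252.804,S / 00519.798,E

Latitude is negative → S; |value| = 2.880070
φ: 2° + 0.880070 × 60 = 2° 52.80420′
Lon: fractional part 0.329960 → 19.79760 minutes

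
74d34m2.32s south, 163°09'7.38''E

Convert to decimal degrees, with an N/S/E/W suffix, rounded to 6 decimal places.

74.567311° S, 163.152050° E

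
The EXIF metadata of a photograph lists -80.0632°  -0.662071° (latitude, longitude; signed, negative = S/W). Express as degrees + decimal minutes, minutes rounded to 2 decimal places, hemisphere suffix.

Latitude is negative → S; |value| = 80.063200
φ: minutes = (80.063200 − 80) × 60 = 3.7920
Longitude is negative → W; |value| = 0.662071
λ: 0° + 0.662071 × 60 = 0° 39.7243′

80° 3.79′ S, 0° 39.72′ W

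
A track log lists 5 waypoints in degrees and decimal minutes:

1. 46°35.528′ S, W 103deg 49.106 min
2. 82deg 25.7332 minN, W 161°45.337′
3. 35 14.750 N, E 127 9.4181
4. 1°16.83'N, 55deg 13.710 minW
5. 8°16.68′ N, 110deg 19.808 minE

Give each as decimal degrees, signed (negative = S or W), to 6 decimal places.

1. -46.592133, -103.818433
2. 82.428887, -161.755617
3. 35.245833, 127.156968
4. 1.280500, -55.228500
5. 8.278000, 110.330133

Point 1:
  φ: 35.528′ = 0.592133°; total 46.5921333
  hemisphere S, so the sign is −
  Lon: 49.106′ = 0.818433°; total 103.8184333
  hemisphere W, so the sign is −
Point 2:
  Latitude: 25.7332′ = 0.428887°; total 82.4288867
  N ⇒ keep positive
  Longitude: 161 + 45.337/60 = 161.7556167
  hemisphere W, so the sign is −
Point 3:
  Lat: 14.75′ = 0.245833°; total 35.2458333
  N → positive
  Longitude: 127 + 9.4181/60 = 127.1569683
  E → positive
Point 4:
  Latitude: 1 + 16.83/60 = 1.2805000
  N → positive
  Longitude: 13.71′ = 0.228500°; total 55.2285000
  hemisphere W, so the sign is −
Point 5:
  φ: 16.68′ = 0.278000°; total 8.2780000
  N → positive
  Longitude: 110 + 19.808/60 = 110.3301333
  E → positive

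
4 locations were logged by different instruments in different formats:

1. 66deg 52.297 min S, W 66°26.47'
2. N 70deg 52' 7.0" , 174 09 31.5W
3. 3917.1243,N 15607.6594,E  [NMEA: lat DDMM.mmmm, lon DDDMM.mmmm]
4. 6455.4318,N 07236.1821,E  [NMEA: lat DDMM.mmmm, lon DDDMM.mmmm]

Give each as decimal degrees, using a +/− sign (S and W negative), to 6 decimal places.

Point 1:
  Lat: 66 + 52.297/60 = 66.8716167
  S → negative
  Longitude: 26.47′ = 0.441167°; total 66.4411667
  W ⇒ negate
Point 2:
  Latitude: 70° + 52/60 + 7/3600 = 70 + 0.866667 + 0.001944 = 70.8686111
  N ⇒ keep positive
  Longitude: 174° + 9/60 + 31.5/3600 = 174 + 0.150000 + 0.008750 = 174.1587500
  W ⇒ negate
Point 3:
  φ: degrees = first 2 digits = 39, minutes = 17.1243; 39 + 17.1243/60 = 39.2854050
  N → positive
  Lon: split at 3 digits → 156° and 7.6594′; 156 + 7.6594/60 = 156.1276567
  E → positive
Point 4:
  Lat: degrees = first 2 digits = 64, minutes = 55.4318; 64 + 55.4318/60 = 64.9238633
  N ⇒ keep positive
  λ: degrees = first 3 digits = 72, minutes = 36.1821; 72 + 36.1821/60 = 72.6030350
  E ⇒ keep positive

1. -66.871617, -66.441167
2. 70.868611, -174.158750
3. 39.285405, 156.127657
4. 64.923863, 72.603035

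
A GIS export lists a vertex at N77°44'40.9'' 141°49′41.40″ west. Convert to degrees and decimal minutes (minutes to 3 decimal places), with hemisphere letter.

φ: 44 + 40.9/60 = 44.68167′
Longitude: seconds/60 = 0.69000; minutes = 49 + 0.69000 = 49.69000

77° 44.682′ N, 141° 49.690′ W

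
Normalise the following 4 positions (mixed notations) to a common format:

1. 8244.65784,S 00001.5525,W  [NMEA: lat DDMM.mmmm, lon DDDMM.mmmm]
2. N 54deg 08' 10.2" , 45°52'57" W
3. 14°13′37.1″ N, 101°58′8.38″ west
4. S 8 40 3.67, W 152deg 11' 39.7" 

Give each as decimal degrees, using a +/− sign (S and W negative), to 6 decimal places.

Point 1:
  φ: degrees = first 2 digits = 82, minutes = 44.65784; 82 + 44.65784/60 = 82.7442973
  hemisphere S, so the sign is −
  Longitude: degrees = first 3 digits = 0, minutes = 1.5525; 0 + 1.5525/60 = 0.0258750
  hemisphere W, so the sign is −
Point 2:
  φ: 54 + 8/60 + 10.2/3600 = 54.1361667
  N → positive
  Longitude: 45 + 52/60 + 57/3600 = 45.8825000
  W ⇒ negate
Point 3:
  φ: 14 + 13/60 + 37.1/3600 = 14.2269722
  N → positive
  Lon: 101° + 58/60 + 8.38/3600 = 101 + 0.966667 + 0.002328 = 101.9689944
  W → negative
Point 4:
  Latitude: 8° + 40/60 + 3.67/3600 = 8 + 0.666667 + 0.001019 = 8.6676861
  S → negative
  Lon: 152 + 11/60 + 39.7/3600 = 152.1943611
  hemisphere W, so the sign is −

1. -82.744297, -0.025875
2. 54.136167, -45.882500
3. 14.226972, -101.968994
4. -8.667686, -152.194361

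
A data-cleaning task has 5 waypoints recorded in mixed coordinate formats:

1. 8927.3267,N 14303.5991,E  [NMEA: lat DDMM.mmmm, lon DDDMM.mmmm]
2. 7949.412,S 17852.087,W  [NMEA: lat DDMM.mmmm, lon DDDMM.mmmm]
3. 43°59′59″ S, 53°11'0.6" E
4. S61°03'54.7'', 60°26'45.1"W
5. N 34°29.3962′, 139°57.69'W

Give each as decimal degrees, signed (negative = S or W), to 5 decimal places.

1. 89.45545, 143.05999
2. -79.82353, -178.86812
3. -43.99972, 53.18350
4. -61.06519, -60.44586
5. 34.48994, -139.96150

Point 1:
  Latitude: degrees = first 2 digits = 89, minutes = 27.3267; 89 + 27.3267/60 = 89.455445
  N → positive
  Lon: degrees = first 3 digits = 143, minutes = 3.5991; 143 + 3.5991/60 = 143.059985
  E → positive
Point 2:
  φ: split at 2 digits → 79° and 49.412′; 79 + 49.412/60 = 79.823533
  hemisphere S, so the sign is −
  Lon: split at 3 digits → 178° and 52.087′; 178 + 52.087/60 = 178.868117
  hemisphere W, so the sign is −
Point 3:
  Latitude: 43 + 59/60 + 59/3600 = 43.999722
  hemisphere S, so the sign is −
  Longitude: 53 + 11/60 + 0.6/3600 = 53.183500
  E ⇒ keep positive
Point 4:
  φ: 3′ + 54.7″ = 3.91167′; 61 + 3.91167/60 = 61.065194
  hemisphere S, so the sign is −
  Longitude: 60 + 26/60 + 45.1/3600 = 60.445861
  W ⇒ negate
Point 5:
  Latitude: 34 + 29.3962/60 = 34.489937
  N ⇒ keep positive
  Longitude: 139 + 57.69/60 = 139.961500
  W ⇒ negate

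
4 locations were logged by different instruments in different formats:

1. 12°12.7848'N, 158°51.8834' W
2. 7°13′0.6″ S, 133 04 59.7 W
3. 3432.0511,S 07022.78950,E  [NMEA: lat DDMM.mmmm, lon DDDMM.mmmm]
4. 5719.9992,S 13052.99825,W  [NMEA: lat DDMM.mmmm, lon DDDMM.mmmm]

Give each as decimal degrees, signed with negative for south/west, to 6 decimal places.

Point 1:
  φ: 12 + 12.7848/60 = 12.2130800
  N ⇒ keep positive
  Lon: 51.8834′ = 0.864723°; total 158.8647233
  W → negative
Point 2:
  Latitude: 13′ + 0.6″ = 13.01000′; 7 + 13.01000/60 = 7.2168333
  S → negative
  λ: 133° + 4/60 + 59.7/3600 = 133 + 0.066667 + 0.016583 = 133.0832500
  W ⇒ negate
Point 3:
  φ: degrees = first 2 digits = 34, minutes = 32.0511; 34 + 32.0511/60 = 34.5341850
  S ⇒ negate
  Longitude: split at 3 digits → 070° and 22.7895′; 70 + 22.7895/60 = 70.3798250
  E ⇒ keep positive
Point 4:
  Lat: split at 2 digits → 57° and 19.9992′; 57 + 19.9992/60 = 57.3333200
  S ⇒ negate
  Longitude: split at 3 digits → 130° and 52.99825′; 130 + 52.99825/60 = 130.8833042
  W → negative

1. 12.213080, -158.864723
2. -7.216833, -133.083250
3. -34.534185, 70.379825
4. -57.333320, -130.883304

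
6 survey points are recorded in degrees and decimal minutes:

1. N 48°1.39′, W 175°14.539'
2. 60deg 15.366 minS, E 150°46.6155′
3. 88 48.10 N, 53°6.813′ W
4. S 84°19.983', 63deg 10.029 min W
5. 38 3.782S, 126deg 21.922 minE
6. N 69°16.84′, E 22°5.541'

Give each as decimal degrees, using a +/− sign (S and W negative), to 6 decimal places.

1. 48.023167, -175.242317
2. -60.256100, 150.776925
3. 88.801667, -53.113550
4. -84.333050, -63.167150
5. -38.063033, 126.365367
6. 69.280667, 22.092350

Point 1:
  φ: 1.39′ = 0.023167°; total 48.0231667
  N → positive
  λ: 175 + 14.539/60 = 175.2423167
  hemisphere W, so the sign is −
Point 2:
  Lat: 15.366′ = 0.256100°; total 60.2561000
  S → negative
  λ: 46.6155′ = 0.776925°; total 150.7769250
  E → positive
Point 3:
  Lat: 48.1′ = 0.801667°; total 88.8016667
  N → positive
  λ: 6.813′ = 0.113550°; total 53.1135500
  hemisphere W, so the sign is −
Point 4:
  φ: 84 + 19.983/60 = 84.3330500
  S → negative
  Lon: 10.029′ = 0.167150°; total 63.1671500
  W ⇒ negate
Point 5:
  φ: 3.782′ = 0.063033°; total 38.0630333
  S → negative
  Lon: 21.922′ = 0.365367°; total 126.3653667
  E ⇒ keep positive
Point 6:
  Lat: 69 + 16.84/60 = 69.2806667
  N → positive
  Lon: 22 + 5.541/60 = 22.0923500
  E → positive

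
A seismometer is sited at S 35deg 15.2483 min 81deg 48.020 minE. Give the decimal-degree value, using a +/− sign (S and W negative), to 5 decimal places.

-35.25414, 81.80033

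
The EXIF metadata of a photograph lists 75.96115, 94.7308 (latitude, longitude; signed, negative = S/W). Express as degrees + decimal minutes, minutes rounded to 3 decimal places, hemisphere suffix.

75° 57.669′ N, 94° 43.848′ E

Latitude: fractional part 0.961150 → 57.66900 minutes
Lon: minutes = (94.730800 − 94) × 60 = 43.84800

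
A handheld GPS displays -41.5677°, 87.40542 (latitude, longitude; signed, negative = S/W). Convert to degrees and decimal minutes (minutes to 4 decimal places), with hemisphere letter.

41° 34.0620′ S, 87° 24.3252′ E

Latitude is negative → S; |value| = 41.567700
φ: minutes = (41.567700 − 41) × 60 = 34.062000
Longitude: minutes = (87.405420 − 87) × 60 = 24.325200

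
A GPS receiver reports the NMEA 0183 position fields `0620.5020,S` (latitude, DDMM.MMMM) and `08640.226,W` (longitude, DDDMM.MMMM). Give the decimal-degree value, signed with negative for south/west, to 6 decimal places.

φ: degrees = first 2 digits = 6, minutes = 20.502; 6 + 20.502/60 = 6.3417000
S ⇒ negate
Lon: degrees = first 3 digits = 86, minutes = 40.226; 86 + 40.226/60 = 86.6704333
hemisphere W, so the sign is −

-6.341700, -86.670433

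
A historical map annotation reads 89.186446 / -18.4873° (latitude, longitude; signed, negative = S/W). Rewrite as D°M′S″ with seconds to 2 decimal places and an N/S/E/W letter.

Lat: 0.186446 × 60 = 11.18676′ → 11′, remainder × 60 = 11.2056″
Longitude is negative → W; |value| = 18.487300
Lon: whole degrees 18; 29.23800′ → 29′ and 14.2800″

89°11′11.21″ N, 18°29′14.28″ W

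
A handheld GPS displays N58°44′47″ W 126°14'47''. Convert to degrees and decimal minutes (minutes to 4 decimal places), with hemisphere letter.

Lat: 44 + 47/60 = 44.783333′
Longitude: 14 + 47/60 = 14.783333′

58° 44.7833′ N, 126° 14.7833′ W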